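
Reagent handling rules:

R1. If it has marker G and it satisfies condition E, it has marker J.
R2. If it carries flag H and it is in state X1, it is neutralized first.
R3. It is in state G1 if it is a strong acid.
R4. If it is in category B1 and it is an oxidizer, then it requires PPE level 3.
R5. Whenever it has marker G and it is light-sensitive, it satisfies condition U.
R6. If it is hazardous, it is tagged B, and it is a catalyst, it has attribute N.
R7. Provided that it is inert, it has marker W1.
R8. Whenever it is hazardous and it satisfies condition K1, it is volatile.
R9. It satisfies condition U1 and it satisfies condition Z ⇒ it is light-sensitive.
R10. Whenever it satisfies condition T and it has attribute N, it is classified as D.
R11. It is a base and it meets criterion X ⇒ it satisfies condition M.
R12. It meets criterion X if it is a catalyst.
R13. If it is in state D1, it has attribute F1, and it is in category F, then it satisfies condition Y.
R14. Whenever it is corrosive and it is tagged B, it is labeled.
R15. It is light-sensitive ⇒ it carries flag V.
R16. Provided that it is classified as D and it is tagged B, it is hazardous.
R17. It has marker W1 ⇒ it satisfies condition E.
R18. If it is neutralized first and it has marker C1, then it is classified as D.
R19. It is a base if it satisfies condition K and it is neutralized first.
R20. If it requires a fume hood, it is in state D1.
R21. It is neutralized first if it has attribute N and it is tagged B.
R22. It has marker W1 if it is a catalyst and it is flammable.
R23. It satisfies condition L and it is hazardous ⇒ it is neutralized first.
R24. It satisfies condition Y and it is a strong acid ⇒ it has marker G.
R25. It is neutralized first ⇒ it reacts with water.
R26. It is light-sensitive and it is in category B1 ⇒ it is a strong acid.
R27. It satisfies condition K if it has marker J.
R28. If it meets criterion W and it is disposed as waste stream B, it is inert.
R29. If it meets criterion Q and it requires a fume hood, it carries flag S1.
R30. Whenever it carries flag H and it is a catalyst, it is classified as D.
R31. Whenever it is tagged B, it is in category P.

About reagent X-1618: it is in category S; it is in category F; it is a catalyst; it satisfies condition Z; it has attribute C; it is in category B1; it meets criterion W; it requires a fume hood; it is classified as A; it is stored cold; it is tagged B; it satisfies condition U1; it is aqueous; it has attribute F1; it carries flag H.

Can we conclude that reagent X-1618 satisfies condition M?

Forward chaining from the given facts derives: is light-sensitive, meets criterion X, carries flag V, is in state D1, is a strong acid, is classified as D, is in category P, is in state G1, satisfies condition Y, is hazardous, has marker G, satisfies condition U, has attribute N, is neutralized first, reacts with water.
The only rule concluding "it satisfies condition M" is R11, which needs "it is a base"; that is never established.

No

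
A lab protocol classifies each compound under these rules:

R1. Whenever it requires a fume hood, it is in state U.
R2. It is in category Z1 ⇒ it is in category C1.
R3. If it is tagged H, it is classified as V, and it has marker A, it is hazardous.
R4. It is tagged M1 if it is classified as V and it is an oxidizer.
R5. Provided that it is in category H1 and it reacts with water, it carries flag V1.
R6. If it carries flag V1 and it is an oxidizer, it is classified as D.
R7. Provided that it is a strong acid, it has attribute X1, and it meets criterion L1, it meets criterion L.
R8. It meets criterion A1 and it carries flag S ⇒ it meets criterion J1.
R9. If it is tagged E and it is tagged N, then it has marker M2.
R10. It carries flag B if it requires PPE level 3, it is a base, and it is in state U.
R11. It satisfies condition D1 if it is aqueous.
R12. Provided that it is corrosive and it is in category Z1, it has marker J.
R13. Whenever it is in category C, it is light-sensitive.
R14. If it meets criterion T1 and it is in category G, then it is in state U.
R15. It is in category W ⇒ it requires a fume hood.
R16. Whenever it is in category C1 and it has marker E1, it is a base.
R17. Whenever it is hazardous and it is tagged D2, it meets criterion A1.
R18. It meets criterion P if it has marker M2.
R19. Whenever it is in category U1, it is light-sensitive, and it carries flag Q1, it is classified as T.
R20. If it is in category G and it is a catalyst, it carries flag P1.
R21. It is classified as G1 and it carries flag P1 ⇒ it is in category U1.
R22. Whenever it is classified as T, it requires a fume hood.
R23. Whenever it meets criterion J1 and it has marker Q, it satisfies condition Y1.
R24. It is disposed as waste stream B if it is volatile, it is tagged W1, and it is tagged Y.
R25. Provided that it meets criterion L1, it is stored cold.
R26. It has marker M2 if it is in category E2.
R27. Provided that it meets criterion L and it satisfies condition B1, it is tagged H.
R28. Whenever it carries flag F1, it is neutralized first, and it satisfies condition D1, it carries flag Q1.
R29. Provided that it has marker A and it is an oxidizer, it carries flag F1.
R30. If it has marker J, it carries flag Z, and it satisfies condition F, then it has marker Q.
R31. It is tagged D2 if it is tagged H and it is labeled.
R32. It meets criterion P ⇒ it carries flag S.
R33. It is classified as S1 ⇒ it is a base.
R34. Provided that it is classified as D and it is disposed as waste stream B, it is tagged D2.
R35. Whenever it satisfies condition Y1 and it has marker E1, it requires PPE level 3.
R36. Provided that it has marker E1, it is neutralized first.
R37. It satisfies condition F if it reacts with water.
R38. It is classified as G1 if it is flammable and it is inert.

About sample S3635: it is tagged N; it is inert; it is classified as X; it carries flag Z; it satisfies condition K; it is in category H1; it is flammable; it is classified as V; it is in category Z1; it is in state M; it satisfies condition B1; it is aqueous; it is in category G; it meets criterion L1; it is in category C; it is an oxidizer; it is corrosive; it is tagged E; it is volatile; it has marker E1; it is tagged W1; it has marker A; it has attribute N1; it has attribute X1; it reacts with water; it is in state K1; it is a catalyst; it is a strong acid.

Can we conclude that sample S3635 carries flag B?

No

Forward chaining from the given facts derives: is in category C1, is tagged M1, carries flag V1, is classified as D, meets criterion L, has marker M2, satisfies condition D1, has marker J, is light-sensitive, is a base, meets criterion P, carries flag P1, is stored cold, is tagged H, carries flag F1, carries flag S, is neutralized first, satisfies condition F, is classified as G1, is hazardous, is in category U1, carries flag Q1, has marker Q, is classified as T, requires a fume hood, is in state U.
The only rule concluding "it carries flag B" is R10, which needs "it requires PPE level 3"; that is never established.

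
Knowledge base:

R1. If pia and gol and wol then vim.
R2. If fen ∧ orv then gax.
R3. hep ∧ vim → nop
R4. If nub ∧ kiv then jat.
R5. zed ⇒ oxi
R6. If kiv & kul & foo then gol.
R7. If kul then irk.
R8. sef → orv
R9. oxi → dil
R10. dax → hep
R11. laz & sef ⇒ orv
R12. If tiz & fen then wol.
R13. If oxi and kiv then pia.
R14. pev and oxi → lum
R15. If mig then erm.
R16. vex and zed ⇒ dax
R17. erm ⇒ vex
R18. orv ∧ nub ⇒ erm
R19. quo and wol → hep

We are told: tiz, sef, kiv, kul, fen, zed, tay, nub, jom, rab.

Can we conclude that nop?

Forward chaining from the given facts derives: jat, oxi, irk, orv, dil, wol, pia, erm, gax, vex, dax, hep.
The only rule concluding nop is R3, which needs vim; that is never established.

No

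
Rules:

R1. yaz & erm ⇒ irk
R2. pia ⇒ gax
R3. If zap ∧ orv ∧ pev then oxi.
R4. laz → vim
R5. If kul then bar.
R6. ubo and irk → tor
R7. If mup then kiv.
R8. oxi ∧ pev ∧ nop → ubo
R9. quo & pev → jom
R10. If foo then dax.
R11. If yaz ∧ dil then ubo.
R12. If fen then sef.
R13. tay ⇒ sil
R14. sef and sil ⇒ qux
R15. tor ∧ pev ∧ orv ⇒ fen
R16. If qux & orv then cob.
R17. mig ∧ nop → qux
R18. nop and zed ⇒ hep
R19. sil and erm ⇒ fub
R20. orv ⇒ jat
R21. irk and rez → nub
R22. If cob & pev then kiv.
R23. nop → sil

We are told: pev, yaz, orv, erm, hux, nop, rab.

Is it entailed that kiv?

Forward chaining from the given facts derives: irk, jat, sil, fub.
Rules concluding kiv: R7 needs mup; R22 needs cob — none of these are established.

No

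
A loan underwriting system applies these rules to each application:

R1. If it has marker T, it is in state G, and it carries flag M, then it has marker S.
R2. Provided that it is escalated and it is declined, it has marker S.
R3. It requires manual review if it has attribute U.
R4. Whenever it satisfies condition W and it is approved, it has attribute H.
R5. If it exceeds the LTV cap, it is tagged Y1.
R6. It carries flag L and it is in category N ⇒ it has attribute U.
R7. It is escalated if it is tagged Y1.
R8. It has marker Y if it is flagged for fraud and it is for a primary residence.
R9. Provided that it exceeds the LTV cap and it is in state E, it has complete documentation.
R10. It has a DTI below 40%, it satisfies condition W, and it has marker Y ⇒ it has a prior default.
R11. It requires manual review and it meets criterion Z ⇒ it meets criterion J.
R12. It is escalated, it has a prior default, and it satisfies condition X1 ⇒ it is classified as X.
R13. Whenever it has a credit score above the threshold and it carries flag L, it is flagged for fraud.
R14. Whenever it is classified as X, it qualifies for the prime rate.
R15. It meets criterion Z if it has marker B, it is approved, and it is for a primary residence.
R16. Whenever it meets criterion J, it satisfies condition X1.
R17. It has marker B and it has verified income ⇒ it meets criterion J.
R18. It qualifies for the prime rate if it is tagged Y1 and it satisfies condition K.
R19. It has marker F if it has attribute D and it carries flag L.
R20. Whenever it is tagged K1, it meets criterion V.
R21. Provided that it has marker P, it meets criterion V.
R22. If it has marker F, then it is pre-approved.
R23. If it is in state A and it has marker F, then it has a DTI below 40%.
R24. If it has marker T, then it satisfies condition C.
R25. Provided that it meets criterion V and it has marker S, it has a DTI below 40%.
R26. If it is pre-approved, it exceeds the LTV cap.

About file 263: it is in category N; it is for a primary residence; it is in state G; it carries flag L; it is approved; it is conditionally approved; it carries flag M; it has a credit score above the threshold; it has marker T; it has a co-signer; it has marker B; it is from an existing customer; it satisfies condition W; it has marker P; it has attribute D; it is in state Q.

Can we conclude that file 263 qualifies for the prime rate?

By R1 (it has marker T, it is in state G, it carries flag M): it has marker S.
By R6 (it carries flag L, it is in category N): it has attribute U.
By R13 (it has a credit score above the threshold, it carries flag L): it is flagged for fraud.
By R15 (it has marker B, it is approved, it is for a primary residence): it meets criterion Z.
By R19 (it has attribute D, it carries flag L): it has marker F.
By R21 (it has marker P): it meets criterion V.
By R22 (it has marker F): it is pre-approved.
By R25 (it meets criterion V, it has marker S): it has a DTI below 40%.
By R26 (it is pre-approved): it exceeds the LTV cap.
By R3 (it has attribute U): it requires manual review.
By R5 (it exceeds the LTV cap): it is tagged Y1.
By R7 (it is tagged Y1): it is escalated.
By R8 (it is flagged for fraud, it is for a primary residence): it has marker Y.
By R10 (it has a DTI below 40%, it satisfies condition W, it has marker Y): it has a prior default.
By R11 (it requires manual review, it meets criterion Z): it meets criterion J.
By R16 (it meets criterion J): it satisfies condition X1.
By R12 (it is escalated, it has a prior default, it satisfies condition X1): it is classified as X.
By R14 (it is classified as X): it qualifies for the prime rate.

Yes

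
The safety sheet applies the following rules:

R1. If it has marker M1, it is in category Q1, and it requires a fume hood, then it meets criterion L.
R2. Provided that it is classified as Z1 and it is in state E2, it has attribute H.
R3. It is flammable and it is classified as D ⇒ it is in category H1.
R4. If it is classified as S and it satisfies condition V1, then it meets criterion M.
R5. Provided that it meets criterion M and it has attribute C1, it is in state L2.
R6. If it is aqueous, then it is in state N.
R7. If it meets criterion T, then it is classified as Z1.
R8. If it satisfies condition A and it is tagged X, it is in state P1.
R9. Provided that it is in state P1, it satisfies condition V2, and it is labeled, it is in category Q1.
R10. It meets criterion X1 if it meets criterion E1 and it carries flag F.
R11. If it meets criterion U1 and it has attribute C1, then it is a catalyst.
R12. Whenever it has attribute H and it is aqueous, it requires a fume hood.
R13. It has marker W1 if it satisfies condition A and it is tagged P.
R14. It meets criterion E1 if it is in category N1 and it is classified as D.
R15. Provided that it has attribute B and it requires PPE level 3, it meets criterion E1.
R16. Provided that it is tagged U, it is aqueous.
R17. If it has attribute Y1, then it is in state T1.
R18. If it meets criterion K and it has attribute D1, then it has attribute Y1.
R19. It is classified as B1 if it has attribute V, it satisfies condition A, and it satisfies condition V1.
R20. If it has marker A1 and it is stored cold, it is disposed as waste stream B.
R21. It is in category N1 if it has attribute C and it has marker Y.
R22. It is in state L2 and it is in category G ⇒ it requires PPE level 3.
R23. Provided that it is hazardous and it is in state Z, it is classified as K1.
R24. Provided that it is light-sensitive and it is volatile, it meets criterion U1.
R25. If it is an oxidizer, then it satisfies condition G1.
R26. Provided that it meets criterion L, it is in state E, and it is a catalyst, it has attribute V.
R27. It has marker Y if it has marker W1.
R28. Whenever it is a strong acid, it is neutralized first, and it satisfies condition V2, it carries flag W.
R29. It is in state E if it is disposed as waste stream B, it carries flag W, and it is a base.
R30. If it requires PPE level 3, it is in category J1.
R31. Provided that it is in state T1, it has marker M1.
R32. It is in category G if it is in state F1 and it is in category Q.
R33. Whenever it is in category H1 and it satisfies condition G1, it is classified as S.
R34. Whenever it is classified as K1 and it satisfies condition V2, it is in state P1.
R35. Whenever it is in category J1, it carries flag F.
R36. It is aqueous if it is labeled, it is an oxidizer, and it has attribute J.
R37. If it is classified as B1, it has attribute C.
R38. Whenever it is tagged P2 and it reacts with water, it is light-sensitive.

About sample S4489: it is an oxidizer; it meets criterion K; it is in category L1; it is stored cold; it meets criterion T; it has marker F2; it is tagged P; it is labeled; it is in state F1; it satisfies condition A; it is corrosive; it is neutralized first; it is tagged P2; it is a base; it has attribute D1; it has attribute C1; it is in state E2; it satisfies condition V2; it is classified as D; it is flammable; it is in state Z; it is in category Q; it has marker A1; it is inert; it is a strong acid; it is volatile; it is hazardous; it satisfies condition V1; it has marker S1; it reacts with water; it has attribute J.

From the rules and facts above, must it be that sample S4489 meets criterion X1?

Yes

By R3 (it is flammable, it is classified as D): it is in category H1.
By R7 (it meets criterion T): it is classified as Z1.
By R13 (it satisfies condition A, it is tagged P): it has marker W1.
By R18 (it meets criterion K, it has attribute D1): it has attribute Y1.
By R20 (it has marker A1, it is stored cold): it is disposed as waste stream B.
By R23 (it is hazardous, it is in state Z): it is classified as K1.
By R25 (it is an oxidizer): it satisfies condition G1.
By R27 (it has marker W1): it has marker Y.
By R28 (it is a strong acid, it is neutralized first, it satisfies condition V2): it carries flag W.
By R29 (it is disposed as waste stream B, it carries flag W, it is a base): it is in state E.
By R32 (it is in state F1, it is in category Q): it is in category G.
By R33 (it is in category H1, it satisfies condition G1): it is classified as S.
By R34 (it is classified as K1, it satisfies condition V2): it is in state P1.
By R36 (it is labeled, it is an oxidizer, it has attribute J): it is aqueous.
By R38 (it is tagged P2, it reacts with water): it is light-sensitive.
By R2 (it is classified as Z1, it is in state E2): it has attribute H.
By R4 (it is classified as S, it satisfies condition V1): it meets criterion M.
By R5 (it meets criterion M, it has attribute C1): it is in state L2.
By R9 (it is in state P1, it satisfies condition V2, it is labeled): it is in category Q1.
By R12 (it has attribute H, it is aqueous): it requires a fume hood.
By R17 (it has attribute Y1): it is in state T1.
By R22 (it is in state L2, it is in category G): it requires PPE level 3.
By R24 (it is light-sensitive, it is volatile): it meets criterion U1.
By R30 (it requires PPE level 3): it is in category J1.
By R31 (it is in state T1): it has marker M1.
By R35 (it is in category J1): it carries flag F.
By R1 (it has marker M1, it is in category Q1, it requires a fume hood): it meets criterion L.
By R11 (it meets criterion U1, it has attribute C1): it is a catalyst.
By R26 (it meets criterion L, it is in state E, it is a catalyst): it has attribute V.
By R19 (it has attribute V, it satisfies condition A, it satisfies condition V1): it is classified as B1.
By R37 (it is classified as B1): it has attribute C.
By R21 (it has attribute C, it has marker Y): it is in category N1.
By R14 (it is in category N1, it is classified as D): it meets criterion E1.
By R10 (it meets criterion E1, it carries flag F): it meets criterion X1.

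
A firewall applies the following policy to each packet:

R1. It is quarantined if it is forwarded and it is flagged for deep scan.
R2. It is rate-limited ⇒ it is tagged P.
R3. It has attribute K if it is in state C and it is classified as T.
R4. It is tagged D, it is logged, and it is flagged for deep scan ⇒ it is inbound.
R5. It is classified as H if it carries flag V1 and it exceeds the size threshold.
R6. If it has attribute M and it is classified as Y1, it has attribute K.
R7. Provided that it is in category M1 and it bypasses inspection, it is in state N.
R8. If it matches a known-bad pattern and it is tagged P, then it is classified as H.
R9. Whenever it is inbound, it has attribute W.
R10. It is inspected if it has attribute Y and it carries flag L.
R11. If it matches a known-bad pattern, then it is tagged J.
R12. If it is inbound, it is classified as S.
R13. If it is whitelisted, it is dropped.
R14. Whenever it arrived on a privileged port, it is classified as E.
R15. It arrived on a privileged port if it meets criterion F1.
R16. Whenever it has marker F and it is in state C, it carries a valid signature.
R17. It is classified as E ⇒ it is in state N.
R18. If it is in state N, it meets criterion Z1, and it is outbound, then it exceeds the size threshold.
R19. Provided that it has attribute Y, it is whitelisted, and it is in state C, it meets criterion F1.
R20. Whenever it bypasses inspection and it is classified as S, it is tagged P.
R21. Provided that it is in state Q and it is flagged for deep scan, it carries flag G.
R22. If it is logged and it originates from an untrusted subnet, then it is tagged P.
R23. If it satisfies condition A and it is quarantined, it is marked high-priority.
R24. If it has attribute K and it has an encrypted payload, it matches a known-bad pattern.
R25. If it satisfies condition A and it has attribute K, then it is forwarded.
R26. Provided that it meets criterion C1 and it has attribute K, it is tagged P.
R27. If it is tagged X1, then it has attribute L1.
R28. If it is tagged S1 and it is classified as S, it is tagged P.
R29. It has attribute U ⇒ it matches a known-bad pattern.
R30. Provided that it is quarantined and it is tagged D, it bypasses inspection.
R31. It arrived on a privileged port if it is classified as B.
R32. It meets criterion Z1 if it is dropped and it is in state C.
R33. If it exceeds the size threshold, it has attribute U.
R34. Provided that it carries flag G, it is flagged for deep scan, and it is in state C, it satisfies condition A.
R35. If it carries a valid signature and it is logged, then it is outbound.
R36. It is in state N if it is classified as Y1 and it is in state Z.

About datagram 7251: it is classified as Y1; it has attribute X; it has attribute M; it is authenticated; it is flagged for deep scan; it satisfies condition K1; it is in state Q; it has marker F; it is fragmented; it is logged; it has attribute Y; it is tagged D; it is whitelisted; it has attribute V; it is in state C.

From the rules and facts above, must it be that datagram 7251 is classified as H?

By R4 (it is tagged D, it is logged, it is flagged for deep scan): it is inbound.
By R6 (it has attribute M, it is classified as Y1): it has attribute K.
By R12 (it is inbound): it is classified as S.
By R13 (it is whitelisted): it is dropped.
By R16 (it has marker F, it is in state C): it carries a valid signature.
By R19 (it has attribute Y, it is whitelisted, it is in state C): it meets criterion F1.
By R21 (it is in state Q, it is flagged for deep scan): it carries flag G.
By R32 (it is dropped, it is in state C): it meets criterion Z1.
By R34 (it carries flag G, it is flagged for deep scan, it is in state C): it satisfies condition A.
By R35 (it carries a valid signature, it is logged): it is outbound.
By R15 (it meets criterion F1): it arrived on a privileged port.
By R25 (it satisfies condition A, it has attribute K): it is forwarded.
By R1 (it is forwarded, it is flagged for deep scan): it is quarantined.
By R14 (it arrived on a privileged port): it is classified as E.
By R17 (it is classified as E): it is in state N.
By R18 (it is in state N, it meets criterion Z1, it is outbound): it exceeds the size threshold.
By R30 (it is quarantined, it is tagged D): it bypasses inspection.
By R33 (it exceeds the size threshold): it has attribute U.
By R20 (it bypasses inspection, it is classified as S): it is tagged P.
By R29 (it has attribute U): it matches a known-bad pattern.
By R8 (it matches a known-bad pattern, it is tagged P): it is classified as H.

Yes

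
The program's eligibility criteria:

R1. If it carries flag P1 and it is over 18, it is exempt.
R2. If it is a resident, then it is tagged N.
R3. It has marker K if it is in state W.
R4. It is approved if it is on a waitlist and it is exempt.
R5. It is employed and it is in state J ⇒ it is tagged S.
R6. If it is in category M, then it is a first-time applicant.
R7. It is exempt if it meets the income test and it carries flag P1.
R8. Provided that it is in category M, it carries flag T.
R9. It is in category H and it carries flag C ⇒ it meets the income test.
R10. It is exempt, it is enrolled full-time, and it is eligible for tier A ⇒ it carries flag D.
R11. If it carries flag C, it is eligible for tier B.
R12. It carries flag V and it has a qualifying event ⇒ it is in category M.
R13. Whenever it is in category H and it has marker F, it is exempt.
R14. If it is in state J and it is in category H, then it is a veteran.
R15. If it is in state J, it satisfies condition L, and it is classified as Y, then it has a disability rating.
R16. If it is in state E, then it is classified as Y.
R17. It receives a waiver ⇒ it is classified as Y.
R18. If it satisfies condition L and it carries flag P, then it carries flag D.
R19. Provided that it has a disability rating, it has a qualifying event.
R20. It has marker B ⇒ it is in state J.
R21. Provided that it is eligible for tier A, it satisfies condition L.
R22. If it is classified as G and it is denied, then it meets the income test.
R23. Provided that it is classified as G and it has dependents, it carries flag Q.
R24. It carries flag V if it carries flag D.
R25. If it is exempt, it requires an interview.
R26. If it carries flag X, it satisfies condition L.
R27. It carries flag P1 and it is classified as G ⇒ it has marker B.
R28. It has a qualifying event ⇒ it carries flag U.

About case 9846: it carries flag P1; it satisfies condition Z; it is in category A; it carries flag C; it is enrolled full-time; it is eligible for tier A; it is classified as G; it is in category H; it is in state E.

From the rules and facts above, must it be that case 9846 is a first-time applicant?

By R9 (it is in category H, it carries flag C): it meets the income test.
By R16 (it is in state E): it is classified as Y.
By R21 (it is eligible for tier A): it satisfies condition L.
By R27 (it carries flag P1, it is classified as G): it has marker B.
By R7 (it meets the income test, it carries flag P1): it is exempt.
By R10 (it is exempt, it is enrolled full-time, it is eligible for tier A): it carries flag D.
By R20 (it has marker B): it is in state J.
By R24 (it carries flag D): it carries flag V.
By R15 (it is in state J, it satisfies condition L, it is classified as Y): it has a disability rating.
By R19 (it has a disability rating): it has a qualifying event.
By R12 (it carries flag V, it has a qualifying event): it is in category M.
By R6 (it is in category M): it is a first-time applicant.

Yes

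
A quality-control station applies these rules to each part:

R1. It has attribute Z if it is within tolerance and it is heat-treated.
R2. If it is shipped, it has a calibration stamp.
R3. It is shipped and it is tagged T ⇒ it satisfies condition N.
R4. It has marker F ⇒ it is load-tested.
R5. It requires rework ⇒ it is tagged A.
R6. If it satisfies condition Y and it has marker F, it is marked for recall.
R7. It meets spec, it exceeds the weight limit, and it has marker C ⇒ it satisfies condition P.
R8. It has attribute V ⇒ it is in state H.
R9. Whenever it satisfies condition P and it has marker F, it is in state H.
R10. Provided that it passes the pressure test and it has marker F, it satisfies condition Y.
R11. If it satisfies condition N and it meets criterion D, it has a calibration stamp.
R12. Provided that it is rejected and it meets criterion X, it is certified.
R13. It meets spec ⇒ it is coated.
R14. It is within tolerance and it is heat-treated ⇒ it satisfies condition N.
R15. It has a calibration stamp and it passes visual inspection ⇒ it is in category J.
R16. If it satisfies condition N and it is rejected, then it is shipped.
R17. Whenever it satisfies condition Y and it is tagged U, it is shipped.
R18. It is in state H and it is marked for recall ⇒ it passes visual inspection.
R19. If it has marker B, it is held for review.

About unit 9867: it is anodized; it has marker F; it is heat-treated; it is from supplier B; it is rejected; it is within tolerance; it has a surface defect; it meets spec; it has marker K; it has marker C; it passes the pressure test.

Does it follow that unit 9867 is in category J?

No

Forward chaining from the given facts derives: has attribute Z, is load-tested, satisfies condition Y, is coated, satisfies condition N, is shipped, has a calibration stamp, is marked for recall.
The only rule concluding "it is in category J" is R15, which needs "it passes visual inspection"; that is never established.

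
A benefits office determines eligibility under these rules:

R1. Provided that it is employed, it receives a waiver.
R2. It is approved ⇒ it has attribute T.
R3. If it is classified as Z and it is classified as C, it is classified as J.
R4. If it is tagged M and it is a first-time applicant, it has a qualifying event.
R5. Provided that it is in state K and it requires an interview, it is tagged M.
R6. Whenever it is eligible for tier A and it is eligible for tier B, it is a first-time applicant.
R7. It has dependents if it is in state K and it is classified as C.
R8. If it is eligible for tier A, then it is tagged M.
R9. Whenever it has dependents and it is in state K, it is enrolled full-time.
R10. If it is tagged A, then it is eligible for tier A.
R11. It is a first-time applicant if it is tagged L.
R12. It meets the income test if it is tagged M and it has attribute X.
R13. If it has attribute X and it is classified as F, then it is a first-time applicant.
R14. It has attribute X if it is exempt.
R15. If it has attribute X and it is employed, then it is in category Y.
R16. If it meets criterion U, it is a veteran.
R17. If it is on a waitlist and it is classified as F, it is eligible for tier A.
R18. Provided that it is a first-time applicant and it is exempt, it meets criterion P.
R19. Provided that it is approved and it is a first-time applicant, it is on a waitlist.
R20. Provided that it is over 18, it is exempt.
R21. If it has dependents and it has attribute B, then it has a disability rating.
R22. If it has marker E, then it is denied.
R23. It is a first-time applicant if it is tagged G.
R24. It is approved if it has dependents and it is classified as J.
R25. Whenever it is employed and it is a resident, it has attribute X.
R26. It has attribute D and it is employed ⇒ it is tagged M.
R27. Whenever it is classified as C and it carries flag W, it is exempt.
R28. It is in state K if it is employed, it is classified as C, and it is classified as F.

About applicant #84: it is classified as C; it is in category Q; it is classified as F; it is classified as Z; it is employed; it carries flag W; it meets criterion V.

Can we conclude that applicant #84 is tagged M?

By R3 (it is classified as Z, it is classified as C): it is classified as J.
By R27 (it is classified as C, it carries flag W): it is exempt.
By R28 (it is employed, it is classified as C, it is classified as F): it is in state K.
By R7 (it is in state K, it is classified as C): it has dependents.
By R14 (it is exempt): it has attribute X.
By R24 (it has dependents, it is classified as J): it is approved.
By R13 (it has attribute X, it is classified as F): it is a first-time applicant.
By R19 (it is approved, it is a first-time applicant): it is on a waitlist.
By R17 (it is on a waitlist, it is classified as F): it is eligible for tier A.
By R8 (it is eligible for tier A): it is tagged M.

Yes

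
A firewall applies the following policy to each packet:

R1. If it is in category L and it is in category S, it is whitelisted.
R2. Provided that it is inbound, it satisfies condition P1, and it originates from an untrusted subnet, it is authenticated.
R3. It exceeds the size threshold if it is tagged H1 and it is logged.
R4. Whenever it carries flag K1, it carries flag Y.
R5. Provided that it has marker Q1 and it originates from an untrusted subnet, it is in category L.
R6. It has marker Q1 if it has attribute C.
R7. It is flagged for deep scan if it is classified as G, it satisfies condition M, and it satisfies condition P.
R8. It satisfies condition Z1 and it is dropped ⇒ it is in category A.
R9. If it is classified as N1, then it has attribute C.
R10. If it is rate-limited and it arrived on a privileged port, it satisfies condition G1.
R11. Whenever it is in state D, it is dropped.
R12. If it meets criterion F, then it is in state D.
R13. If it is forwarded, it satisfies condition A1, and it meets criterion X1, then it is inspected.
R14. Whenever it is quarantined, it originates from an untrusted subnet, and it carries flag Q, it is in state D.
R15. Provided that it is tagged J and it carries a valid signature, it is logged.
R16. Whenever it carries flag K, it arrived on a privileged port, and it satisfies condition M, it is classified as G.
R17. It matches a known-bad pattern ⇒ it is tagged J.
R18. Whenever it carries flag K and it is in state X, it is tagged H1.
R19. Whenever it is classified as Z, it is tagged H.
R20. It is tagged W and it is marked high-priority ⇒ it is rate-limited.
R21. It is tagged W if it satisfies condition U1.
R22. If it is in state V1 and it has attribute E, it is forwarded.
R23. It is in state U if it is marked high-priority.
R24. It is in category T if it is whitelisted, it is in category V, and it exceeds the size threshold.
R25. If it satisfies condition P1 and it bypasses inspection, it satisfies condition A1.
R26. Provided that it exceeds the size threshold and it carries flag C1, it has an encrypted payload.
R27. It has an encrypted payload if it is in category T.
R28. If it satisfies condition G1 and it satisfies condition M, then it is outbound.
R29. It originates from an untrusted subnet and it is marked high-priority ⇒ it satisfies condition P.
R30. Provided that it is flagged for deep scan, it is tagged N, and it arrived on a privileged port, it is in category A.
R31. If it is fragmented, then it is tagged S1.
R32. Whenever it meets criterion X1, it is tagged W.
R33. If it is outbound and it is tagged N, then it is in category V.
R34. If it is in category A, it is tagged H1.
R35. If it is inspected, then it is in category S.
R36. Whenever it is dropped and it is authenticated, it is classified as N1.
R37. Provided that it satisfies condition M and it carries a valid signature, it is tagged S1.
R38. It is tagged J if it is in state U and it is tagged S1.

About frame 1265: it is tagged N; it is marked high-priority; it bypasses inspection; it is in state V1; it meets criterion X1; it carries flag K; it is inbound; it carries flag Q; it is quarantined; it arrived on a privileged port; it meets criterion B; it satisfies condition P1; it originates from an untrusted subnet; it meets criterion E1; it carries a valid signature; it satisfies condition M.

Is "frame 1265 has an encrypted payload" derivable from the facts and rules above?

Forward chaining from the given facts derives: is authenticated, is in state D, is classified as G, is in state U, satisfies condition A1, satisfies condition P, is tagged W, is tagged S1, is tagged J, is flagged for deep scan, is dropped, is logged, is rate-limited, is in category A, is tagged H1, is classified as N1, exceeds the size threshold, has attribute C, satisfies condition G1, is outbound, is in category V, has marker Q1, is in category L.
Rules concluding "it has an encrypted payload": R26 needs "it carries flag C1"; R27 needs "it is in category T" — none of these are established.

No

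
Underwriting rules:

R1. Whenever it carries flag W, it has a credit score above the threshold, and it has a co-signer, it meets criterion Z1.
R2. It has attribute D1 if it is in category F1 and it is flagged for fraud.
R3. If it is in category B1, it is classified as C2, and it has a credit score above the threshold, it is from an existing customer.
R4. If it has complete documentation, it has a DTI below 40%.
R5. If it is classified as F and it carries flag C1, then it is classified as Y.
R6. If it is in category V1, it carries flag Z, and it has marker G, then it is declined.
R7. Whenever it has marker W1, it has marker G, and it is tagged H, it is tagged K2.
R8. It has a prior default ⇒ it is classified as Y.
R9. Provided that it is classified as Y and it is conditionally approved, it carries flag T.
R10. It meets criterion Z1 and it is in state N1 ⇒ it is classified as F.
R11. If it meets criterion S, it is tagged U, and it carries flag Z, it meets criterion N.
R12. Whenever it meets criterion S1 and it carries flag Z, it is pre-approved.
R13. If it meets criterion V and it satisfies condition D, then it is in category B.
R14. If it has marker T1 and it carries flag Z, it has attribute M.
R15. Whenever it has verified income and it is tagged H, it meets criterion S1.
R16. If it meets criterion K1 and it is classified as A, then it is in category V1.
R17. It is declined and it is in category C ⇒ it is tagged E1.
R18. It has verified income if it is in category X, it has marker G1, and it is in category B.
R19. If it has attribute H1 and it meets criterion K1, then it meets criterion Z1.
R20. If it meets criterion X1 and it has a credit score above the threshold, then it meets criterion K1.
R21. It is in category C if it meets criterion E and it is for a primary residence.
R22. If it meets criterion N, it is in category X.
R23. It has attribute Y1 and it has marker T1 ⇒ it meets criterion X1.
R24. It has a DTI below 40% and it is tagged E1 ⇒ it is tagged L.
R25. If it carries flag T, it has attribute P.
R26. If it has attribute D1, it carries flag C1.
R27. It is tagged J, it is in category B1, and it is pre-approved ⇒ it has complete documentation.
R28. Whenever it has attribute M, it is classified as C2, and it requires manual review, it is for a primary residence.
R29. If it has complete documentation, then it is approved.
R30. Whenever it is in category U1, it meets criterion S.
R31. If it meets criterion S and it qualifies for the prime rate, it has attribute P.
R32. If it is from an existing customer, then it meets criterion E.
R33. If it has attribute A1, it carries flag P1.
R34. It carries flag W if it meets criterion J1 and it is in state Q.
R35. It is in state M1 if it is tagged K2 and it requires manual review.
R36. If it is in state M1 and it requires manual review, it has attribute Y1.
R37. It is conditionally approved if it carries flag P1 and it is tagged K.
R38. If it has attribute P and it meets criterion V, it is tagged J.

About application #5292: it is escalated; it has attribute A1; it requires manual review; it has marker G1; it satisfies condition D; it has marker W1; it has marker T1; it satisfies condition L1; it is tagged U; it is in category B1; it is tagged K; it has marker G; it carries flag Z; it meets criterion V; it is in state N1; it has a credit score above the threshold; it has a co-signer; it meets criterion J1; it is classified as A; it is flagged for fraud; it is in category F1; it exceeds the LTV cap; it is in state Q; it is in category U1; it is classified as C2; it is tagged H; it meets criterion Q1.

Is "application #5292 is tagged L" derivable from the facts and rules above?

Yes

By R2 (it is in category F1, it is flagged for fraud): it has attribute D1.
By R3 (it is in category B1, it is classified as C2, it has a credit score above the threshold): it is from an existing customer.
By R7 (it has marker W1, it has marker G, it is tagged H): it is tagged K2.
By R13 (it meets criterion V, it satisfies condition D): it is in category B.
By R14 (it has marker T1, it carries flag Z): it has attribute M.
By R26 (it has attribute D1): it carries flag C1.
By R28 (it has attribute M, it is classified as C2, it requires manual review): it is for a primary residence.
By R30 (it is in category U1): it meets criterion S.
By R32 (it is from an existing customer): it meets criterion E.
By R33 (it has attribute A1): it carries flag P1.
By R34 (it meets criterion J1, it is in state Q): it carries flag W.
By R35 (it is tagged K2, it requires manual review): it is in state M1.
By R36 (it is in state M1, it requires manual review): it has attribute Y1.
By R37 (it carries flag P1, it is tagged K): it is conditionally approved.
By R1 (it carries flag W, it has a credit score above the threshold, it has a co-signer): it meets criterion Z1.
By R10 (it meets criterion Z1, it is in state N1): it is classified as F.
By R11 (it meets criterion S, it is tagged U, it carries flag Z): it meets criterion N.
By R21 (it meets criterion E, it is for a primary residence): it is in category C.
By R22 (it meets criterion N): it is in category X.
By R23 (it has attribute Y1, it has marker T1): it meets criterion X1.
By R5 (it is classified as F, it carries flag C1): it is classified as Y.
By R9 (it is classified as Y, it is conditionally approved): it carries flag T.
By R18 (it is in category X, it has marker G1, it is in category B): it has verified income.
By R20 (it meets criterion X1, it has a credit score above the threshold): it meets criterion K1.
By R25 (it carries flag T): it has attribute P.
By R38 (it has attribute P, it meets criterion V): it is tagged J.
By R15 (it has verified income, it is tagged H): it meets criterion S1.
By R16 (it meets criterion K1, it is classified as A): it is in category V1.
By R6 (it is in category V1, it carries flag Z, it has marker G): it is declined.
By R12 (it meets criterion S1, it carries flag Z): it is pre-approved.
By R17 (it is declined, it is in category C): it is tagged E1.
By R27 (it is tagged J, it is in category B1, it is pre-approved): it has complete documentation.
By R4 (it has complete documentation): it has a DTI below 40%.
By R24 (it has a DTI below 40%, it is tagged E1): it is tagged L.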